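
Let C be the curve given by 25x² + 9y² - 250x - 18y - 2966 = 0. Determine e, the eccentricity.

Collect terms: 25(x² - 10x) + 9(y² - 2y) = 2966
25(x - 5)² + 9(y - 1)² = 2966 + 625 + 9 = 3600
Divide through by 3600 to get (x - 5)²/144 + (y - 1)²/400 = 1.
Ellipse, center (5, 1), major axis vertical; a² = 400, b² = 144.
c² = a² - b² = 256, so c = 16.
e = c/a = 16/20 = 4/5.

e = 4/5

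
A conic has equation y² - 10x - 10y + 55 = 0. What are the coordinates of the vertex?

(3, 5)

Only y is squared. Complete the square in y: (y - 5)² = 10(x - 3).
Vertex (3, 5); 4p = 10 so p = 5/2. Opens right.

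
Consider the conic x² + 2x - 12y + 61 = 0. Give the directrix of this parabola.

Only x is squared. Complete the square in x: (x + 1)² = 12(y - 5).
Vertex (-1, 5); 4p = 12 so p = 3. Opens up.
Directrix is the horizontal line y = k − p = 5 − (3) = 2.

y = 2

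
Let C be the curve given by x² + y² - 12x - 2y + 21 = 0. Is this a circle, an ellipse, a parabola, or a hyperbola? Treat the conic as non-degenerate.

No xy term. Coefficients of x² and y² are A = 1, C = 1.
A = C (same sign) ⇒ circle.

circle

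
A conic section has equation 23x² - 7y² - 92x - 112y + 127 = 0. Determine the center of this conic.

(2, -8)

Group: 23(x² - 4x) -7(y² + 16y) = -127
Completing the square gives 23(x - 2)² -7(y + 8)² = -127 + 92 - 448 = -483.
Divide through by -483 to get (y + 8)²/69 - (x - 2)²/21 = 1.
Hyperbola with center (2, -8).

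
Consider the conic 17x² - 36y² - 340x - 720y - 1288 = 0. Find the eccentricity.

17(x² - 20x) -36(y² + 20y) = 1288
17(x - 10)² -36(y + 10)² = 1288 + 1700 - 3600 = -612
Divide through by -612 to get (y + 10)²/17 - (x - 10)²/36 = 1.
Hyperbola, center (10, -10), transverse axis vertical; a² = 17, b² = 36.
c² = a² + b² = 53, so c = √53.
e = c/a = √53/√17 = √901/17.

e = √901/17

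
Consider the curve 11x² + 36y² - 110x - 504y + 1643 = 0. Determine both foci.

(0, 7) and (10, 7)

Rearranging, 11(x² - 10x) + 36(y² - 14y) = -1643.
11(x - 5)² + 36(y - 7)² = -1643 + 275 + 1764 = 396
Dividing both sides by 396: (x - 5)²/36 + (y - 7)²/11 = 1
Ellipse, center (5, 7), major axis horizontal; a² = 36, b² = 11.
c² = a² - b² = 36 - 11 = 25, so c = 5.
Foci lie on the horizontal axis through the center: (h ± c, k).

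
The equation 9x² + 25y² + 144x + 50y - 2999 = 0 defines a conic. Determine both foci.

(-24, -1) and (8, -1)

Group the x- and y-terms: 9(x² + 16x) + 25(y² + 2y) = 2999
Complete the square: 9(x + 8)² + 25(y + 1)² = 2999 + 576 + 25 = 3600
Dividing both sides by 3600: (x + 8)²/400 + (y + 1)²/144 = 1
Ellipse, center (-8, -1), major axis horizontal; a² = 400, b² = 144.
c² = a² - b² = 400 - 144 = 256, so c = 16.
Foci lie on the horizontal axis through the center: (h ± c, k).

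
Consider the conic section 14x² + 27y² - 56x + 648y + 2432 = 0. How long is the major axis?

12√3

14(x² - 4x) + 27(y² + 24y) = -2432
Completing the square gives 14(x - 2)² + 27(y + 12)² = -2432 + 56 + 3888 = 1512.
Divide by 1512: (x - 2)²/108 + (y + 12)²/56 = 1
Ellipse, center (2, -12), major axis horizontal; a² = 108, b² = 56.
a² = 108 so a = 6√3; the major axis has length 2a = 12√3.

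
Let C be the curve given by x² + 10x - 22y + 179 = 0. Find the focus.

(-5, 25/2)

Only x is squared. Complete the square in x: (x + 5)² = 22(y - 7).
Vertex (-5, 7); 4p = 22 so p = 11/2. Opens up.
Focus is p units from the vertex along the axis: (h, k + p).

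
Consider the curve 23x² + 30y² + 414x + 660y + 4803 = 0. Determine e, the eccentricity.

e = √210/30

Collect terms: 23(x² + 18x) + 30(y² + 22y) = -4803
23(x + 9)² + 30(y + 11)² = -4803 + 1863 + 3630 = 690
Dividing both sides by 690: (x + 9)²/30 + (y + 11)²/23 = 1
Ellipse, center (-9, -11), major axis horizontal; a² = 30, b² = 23.
c² = a² - b² = 7, so c = √7.
e = c/a = √7/√30 = √210/30.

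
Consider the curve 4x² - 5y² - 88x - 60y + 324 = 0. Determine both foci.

(11, -9) and (11, -3)

Rearranging, 4(x² - 22x) -5(y² + 12y) = -324.
Complete the square: 4(x - 11)² -5(y + 6)² = -324 + 484 - 180 = -20
Divide through by -20 to get (y + 6)²/4 - (x - 11)²/5 = 1.
Hyperbola, center (11, -6), transverse axis vertical; a² = 4, b² = 5.
c² = a² + b² = 4 + 5 = 9, so c = 3.
Foci lie on the vertical axis through the center: (h, k ± c).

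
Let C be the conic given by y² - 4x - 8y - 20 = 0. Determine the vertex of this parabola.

Only y is squared. Complete the square in y: (y - 4)² = 4(x + 9).
Vertex (-9, 4); 4p = 4 so p = 1. Opens right.

(-9, 4)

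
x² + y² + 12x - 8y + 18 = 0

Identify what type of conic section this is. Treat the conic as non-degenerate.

No xy term. Coefficients of x² and y² are A = 1, C = 1.
A = C (same sign) ⇒ circle.

circle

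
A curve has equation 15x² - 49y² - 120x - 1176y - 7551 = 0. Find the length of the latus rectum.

30/7

Group: 15(x² - 8x) -49(y² + 24y) = 7551
Complete the square in x and y: 15(x - 4)² -49(y + 12)² = 7551 + 240 - 7056 = 735
Divide by 735: (x - 4)²/49 - (y + 12)²/15 = 1
Hyperbola, center (4, -12), transverse axis horizontal; a² = 49, b² = 15.
Latus rectum length = 2b²/a = 2·15/7 = 30/7.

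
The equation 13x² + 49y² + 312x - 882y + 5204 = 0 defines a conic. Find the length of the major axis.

Group the x- and y-terms: 13(x² + 24x) + 49(y² - 18y) = -5204
13(x + 12)² + 49(y - 9)² = -5204 + 1872 + 3969 = 637
Divide through by 637 to get (x + 12)²/49 + (y - 9)²/13 = 1.
Ellipse, center (-12, 9), major axis horizontal; a² = 49, b² = 13.
a² = 49 so a = 7; the major axis has length 2a = 14.

14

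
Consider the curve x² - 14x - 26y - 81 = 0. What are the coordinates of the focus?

Only x is squared. Complete the square in x: (x - 7)² = 26(y + 5).
Vertex (7, -5); 4p = 26 so p = 13/2. Opens up.
Focus is p units from the vertex along the axis: (h, k + p).

(7, 3/2)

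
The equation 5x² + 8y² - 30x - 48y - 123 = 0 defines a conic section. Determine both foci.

(3 - 3√2, 3) and (3 + 3√2, 3)

Group the x- and y-terms: 5(x² - 6x) + 8(y² - 6y) = 123
Complete the square in x and y: 5(x - 3)² + 8(y - 3)² = 123 + 45 + 72 = 240
Divide by 240: (x - 3)²/48 + (y - 3)²/30 = 1
Ellipse, center (3, 3), major axis horizontal; a² = 48, b² = 30.
c² = a² - b² = 48 - 30 = 18, so c = 3√2.
Foci lie on the horizontal axis through the center: (h ± c, k).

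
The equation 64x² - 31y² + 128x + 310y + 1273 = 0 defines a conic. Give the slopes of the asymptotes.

Rearranging, 64(x² + 2x) -31(y² - 10y) = -1273.
Completing the square gives 64(x + 1)² -31(y - 5)² = -1273 + 64 - 775 = -1984.
Divide by -1984: (y - 5)²/64 - (x + 1)²/31 = 1
Hyperbola, center (-1, 5), transverse axis vertical; a² = 64, b² = 31.
For a vertical hyperbola the asymptotes have slope ±a/b.
Here that is ±8/√31 = ±8√31/31.

8√31/31 and -8√31/31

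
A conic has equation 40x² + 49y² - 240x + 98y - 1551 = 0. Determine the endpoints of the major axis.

Group the x- and y-terms: 40(x² - 6x) + 49(y² + 2y) = 1551
40(x - 3)² + 49(y + 1)² = 1551 + 360 + 49 = 1960
Divide by 1960: (x - 3)²/49 + (y + 1)²/40 = 1
Ellipse, center (3, -1), major axis horizontal; a² = 49, b² = 40.
a = 7. Vertices at (h ± a, k).

(-4, -1) and (10, -1)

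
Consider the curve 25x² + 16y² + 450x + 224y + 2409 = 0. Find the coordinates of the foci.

Group: 25(x² + 18x) + 16(y² + 14y) = -2409
25(x + 9)² + 16(y + 7)² = -2409 + 2025 + 784 = 400
Divide by 400: (x + 9)²/16 + (y + 7)²/25 = 1
Ellipse, center (-9, -7), major axis vertical; a² = 25, b² = 16.
c² = a² - b² = 25 - 16 = 9, so c = 3.
Foci lie on the vertical axis through the center: (h, k ± c).

(-9, -10) and (-9, -4)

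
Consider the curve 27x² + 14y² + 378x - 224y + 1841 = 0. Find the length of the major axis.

6√3

Group the x- and y-terms: 27(x² + 14x) + 14(y² - 16y) = -1841
Completing the square gives 27(x + 7)² + 14(y - 8)² = -1841 + 1323 + 896 = 378.
Dividing both sides by 378: (x + 7)²/14 + (y - 8)²/27 = 1
Ellipse, center (-7, 8), major axis vertical; a² = 27, b² = 14.
a² = 27 so a = 3√3; the major axis has length 2a = 6√3.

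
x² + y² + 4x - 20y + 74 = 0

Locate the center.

(-2, 10)

(x² + 4x) + (y² - 20y) = -74
(x + 2)² + (y - 10)² = -74 + 4 + 100 = 30
So (x + 2)² + (y - 10)² = 30.
Circle centered at (-2, 10) with r² = 30.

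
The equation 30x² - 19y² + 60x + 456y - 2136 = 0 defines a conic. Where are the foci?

Group: 30(x² + 2x) -19(y² - 24y) = 2136
Complete the square: 30(x + 1)² -19(y - 12)² = 2136 + 30 - 2736 = -570
Divide through by -570 to get (y - 12)²/30 - (x + 1)²/19 = 1.
Hyperbola, center (-1, 12), transverse axis vertical; a² = 30, b² = 19.
c² = a² + b² = 30 + 19 = 49, so c = 7.
Foci lie on the vertical axis through the center: (h, k ± c).

(-1, 5) and (-1, 19)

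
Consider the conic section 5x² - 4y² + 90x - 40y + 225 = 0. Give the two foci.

Collect terms: 5(x² + 18x) -4(y² + 10y) = -225
Complete the square: 5(x + 9)² -4(y + 5)² = -225 + 405 - 100 = 80
Dividing both sides by 80: (x + 9)²/16 - (y + 5)²/20 = 1
Hyperbola, center (-9, -5), transverse axis horizontal; a² = 16, b² = 20.
c² = a² + b² = 16 + 20 = 36, so c = 6.
Foci lie on the horizontal axis through the center: (h ± c, k).

(-15, -5) and (-3, -5)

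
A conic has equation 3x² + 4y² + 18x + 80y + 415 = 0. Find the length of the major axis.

4

Rearranging, 3(x² + 6x) + 4(y² + 20y) = -415.
Completing the square gives 3(x + 3)² + 4(y + 10)² = -415 + 27 + 400 = 12.
Dividing both sides by 12: (x + 3)²/4 + (y + 10)²/3 = 1
Ellipse, center (-3, -10), major axis horizontal; a² = 4, b² = 3.
a² = 4 so a = 2; the major axis has length 2a = 4.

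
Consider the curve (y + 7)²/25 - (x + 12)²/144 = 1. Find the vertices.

(-12, -12) and (-12, -2)

Center (-12, -7). The positive term is the y-term, so the transverse axis is vertical; a² = 25, b² = 144.
a = 5. Vertices at (h, k ± a).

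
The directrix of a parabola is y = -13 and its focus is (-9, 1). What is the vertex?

(-9, -6)

The vertex is the midpoint between the focus and the directrix along the axis of symmetry.
Axis is vertical (directrix is horizontal). Vertex y-coordinate = (1 + (-13))/2 = -6; x-coordinate = -9.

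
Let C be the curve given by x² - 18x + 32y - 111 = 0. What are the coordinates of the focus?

(9, -2)

Only x is squared. Complete the square in x: (x - 9)² = -32(y - 6).
Vertex (9, 6); 4p = -32 so p = -8. Opens down.
Focus is p units from the vertex along the axis: (h, k + p).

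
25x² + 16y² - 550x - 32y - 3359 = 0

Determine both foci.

Group: 25(x² - 22x) + 16(y² - 2y) = 3359
Completing the square gives 25(x - 11)² + 16(y - 1)² = 3359 + 3025 + 16 = 6400.
Divide through by 6400 to get (x - 11)²/256 + (y - 1)²/400 = 1.
Ellipse, center (11, 1), major axis vertical; a² = 400, b² = 256.
c² = a² - b² = 400 - 256 = 144, so c = 12.
Foci lie on the vertical axis through the center: (h, k ± c).

(11, -11) and (11, 13)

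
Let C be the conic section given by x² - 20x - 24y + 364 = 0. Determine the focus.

Only x is squared. Complete the square in x: (x - 10)² = 24(y - 11).
Vertex (10, 11); 4p = 24 so p = 6. Opens up.
Focus is p units from the vertex along the axis: (h, k + p).

(10, 17)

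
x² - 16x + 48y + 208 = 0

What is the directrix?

y = 9

Only x is squared. Complete the square in x: (x - 8)² = -48(y + 3).
Vertex (8, -3); 4p = -48 so p = -12. Opens down.
Directrix is the horizontal line y = k − p = -3 − (-12) = 9.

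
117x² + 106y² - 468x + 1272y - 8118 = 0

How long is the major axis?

6√13

Rearranging, 117(x² - 4x) + 106(y² + 12y) = 8118.
Complete the square: 117(x - 2)² + 106(y + 6)² = 8118 + 468 + 3816 = 12402
Divide through by 12402 to get (x - 2)²/106 + (y + 6)²/117 = 1.
Ellipse, center (2, -6), major axis vertical; a² = 117, b² = 106.
a² = 117 so a = 3√13; the major axis has length 2a = 6√13.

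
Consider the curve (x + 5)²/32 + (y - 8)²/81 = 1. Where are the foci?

Center (-5, 8). The larger denominator 81 sits under the y-term, so the major axis is vertical; a² = 81, b² = 32.
c² = a² - b² = 81 - 32 = 49, so c = 7.
Foci lie on the vertical axis through the center: (h, k ± c).

(-5, 1) and (-5, 15)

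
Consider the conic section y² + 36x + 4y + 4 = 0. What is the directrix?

Only y is squared. Complete the square in y: (y + 2)² = -36x.
Vertex (0, -2); 4p = -36 so p = -9. Opens left.
Directrix is the vertical line x = h − p = 0 − (-9) = 9.

x = 9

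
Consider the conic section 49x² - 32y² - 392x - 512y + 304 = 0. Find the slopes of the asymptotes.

7√2/8 and -7√2/8

49(x² - 8x) -32(y² + 16y) = -304
49(x - 4)² -32(y + 8)² = -304 + 784 - 2048 = -1568
Divide through by -1568 to get (y + 8)²/49 - (x - 4)²/32 = 1.
Hyperbola, center (4, -8), transverse axis vertical; a² = 49, b² = 32.
For a vertical hyperbola the asymptotes have slope ±a/b.
Here that is ±7/4√2 = ±7√2/8.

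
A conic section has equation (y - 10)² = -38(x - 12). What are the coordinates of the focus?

(5/2, 10)

Vertex (12, 10); 4p = -38 so p = -19/2. Opens left.
Focus is p units from the vertex along the axis: (h + p, k).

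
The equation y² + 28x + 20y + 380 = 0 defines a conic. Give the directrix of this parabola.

x = -3

Only y is squared. Complete the square in y: (y + 10)² = -28(x + 10).
Vertex (-10, -10); 4p = -28 so p = -7. Opens left.
Directrix is the vertical line x = h − p = -10 − (-7) = -3.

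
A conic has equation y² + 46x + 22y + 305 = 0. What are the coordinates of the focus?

(-31/2, -11)

Only y is squared. Complete the square in y: (y + 11)² = -46(x + 4).
Vertex (-4, -11); 4p = -46 so p = -23/2. Opens left.
Focus is p units from the vertex along the axis: (h + p, k).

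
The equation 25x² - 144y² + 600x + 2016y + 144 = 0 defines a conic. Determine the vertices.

(-12, 2) and (-12, 12)

Collect terms: 25(x² + 24x) -144(y² - 14y) = -144
Complete the square in x and y: 25(x + 12)² -144(y - 7)² = -144 + 3600 - 7056 = -3600
Divide through by -3600 to get (y - 7)²/25 - (x + 12)²/144 = 1.
Hyperbola, center (-12, 7), transverse axis vertical; a² = 25, b² = 144.
a = 5. Vertices at (h, k ± a).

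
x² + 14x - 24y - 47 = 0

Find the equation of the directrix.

Only x is squared. Complete the square in x: (x + 7)² = 24(y + 4).
Vertex (-7, -4); 4p = 24 so p = 6. Opens up.
Directrix is the horizontal line y = k − p = -4 − (6) = -10.

y = -10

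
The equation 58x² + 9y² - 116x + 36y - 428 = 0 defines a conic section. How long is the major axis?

Group the x- and y-terms: 58(x² - 2x) + 9(y² + 4y) = 428
Complete the square: 58(x - 1)² + 9(y + 2)² = 428 + 58 + 36 = 522
Divide through by 522 to get (x - 1)²/9 + (y + 2)²/58 = 1.
Ellipse, center (1, -2), major axis vertical; a² = 58, b² = 9.
a² = 58 so a = √58; the major axis has length 2a = 2√58.

2√58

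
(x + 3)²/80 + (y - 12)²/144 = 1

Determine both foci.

(-3, 4) and (-3, 20)

Center (-3, 12). The larger denominator 144 sits under the y-term, so the major axis is vertical; a² = 144, b² = 80.
c² = a² - b² = 144 - 80 = 64, so c = 8.
Foci lie on the vertical axis through the center: (h, k ± c).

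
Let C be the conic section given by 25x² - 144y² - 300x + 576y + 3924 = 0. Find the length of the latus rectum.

25(x² - 12x) -144(y² - 4y) = -3924
25(x - 6)² -144(y - 2)² = -3924 + 900 - 576 = -3600
Divide through by -3600 to get (y - 2)²/25 - (x - 6)²/144 = 1.
Hyperbola, center (6, 2), transverse axis vertical; a² = 25, b² = 144.
Latus rectum length = 2b²/a = 2·144/5 = 288/5.

288/5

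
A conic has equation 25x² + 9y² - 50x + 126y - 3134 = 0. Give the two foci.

(1, -23) and (1, 9)

Collect terms: 25(x² - 2x) + 9(y² + 14y) = 3134
25(x - 1)² + 9(y + 7)² = 3134 + 25 + 441 = 3600
Dividing both sides by 3600: (x - 1)²/144 + (y + 7)²/400 = 1
Ellipse, center (1, -7), major axis vertical; a² = 400, b² = 144.
c² = a² - b² = 400 - 144 = 256, so c = 16.
Foci lie on the vertical axis through the center: (h, k ± c).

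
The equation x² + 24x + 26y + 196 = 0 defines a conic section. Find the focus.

Only x is squared. Complete the square in x: (x + 12)² = -26(y + 2).
Vertex (-12, -2); 4p = -26 so p = -13/2. Opens down.
Focus is p units from the vertex along the axis: (h, k + p).

(-12, -17/2)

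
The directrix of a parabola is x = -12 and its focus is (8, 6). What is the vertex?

(-2, 6)

The vertex is the midpoint between the focus and the directrix along the axis of symmetry.
Axis is horizontal (directrix is vertical). Vertex x-coordinate = (8 + (-12))/2 = -2; y-coordinate = 6.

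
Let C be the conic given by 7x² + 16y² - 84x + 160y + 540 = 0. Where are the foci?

Group the x- and y-terms: 7(x² - 12x) + 16(y² + 10y) = -540
7(x - 6)² + 16(y + 5)² = -540 + 252 + 400 = 112
Divide by 112: (x - 6)²/16 + (y + 5)²/7 = 1
Ellipse, center (6, -5), major axis horizontal; a² = 16, b² = 7.
c² = a² - b² = 16 - 7 = 9, so c = 3.
Foci lie on the horizontal axis through the center: (h ± c, k).

(3, -5) and (9, -5)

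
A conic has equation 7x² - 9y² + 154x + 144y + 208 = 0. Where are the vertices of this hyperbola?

(-14, 8) and (-8, 8)

Group: 7(x² + 22x) -9(y² - 16y) = -208
Completing the square gives 7(x + 11)² -9(y - 8)² = -208 + 847 - 576 = 63.
Dividing both sides by 63: (x + 11)²/9 - (y - 8)²/7 = 1
Hyperbola, center (-11, 8), transverse axis horizontal; a² = 9, b² = 7.
a = 3. Vertices at (h ± a, k).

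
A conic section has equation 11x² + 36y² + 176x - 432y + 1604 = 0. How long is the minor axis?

Rearranging, 11(x² + 16x) + 36(y² - 12y) = -1604.
Completing the square gives 11(x + 8)² + 36(y - 6)² = -1604 + 704 + 1296 = 396.
Divide through by 396 to get (x + 8)²/36 + (y - 6)²/11 = 1.
Ellipse, center (-8, 6), major axis horizontal; a² = 36, b² = 11.
b² = 11 so b = √11; the minor axis has length 2b = 2√11.

2√11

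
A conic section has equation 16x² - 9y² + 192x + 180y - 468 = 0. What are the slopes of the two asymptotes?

16(x² + 12x) -9(y² - 20y) = 468
Complete the square in x and y: 16(x + 6)² -9(y - 10)² = 468 + 576 - 900 = 144
Divide by 144: (x + 6)²/9 - (y - 10)²/16 = 1
Hyperbola, center (-6, 10), transverse axis horizontal; a² = 9, b² = 16.
For a horizontal hyperbola the asymptotes have slope ±b/a.
Here that is ±4/3.

4/3 and -4/3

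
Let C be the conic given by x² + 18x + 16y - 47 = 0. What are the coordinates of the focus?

(-9, 4)

Only x is squared. Complete the square in x: (x + 9)² = -16(y - 8).
Vertex (-9, 8); 4p = -16 so p = -4. Opens down.
Focus is p units from the vertex along the axis: (h, k + p).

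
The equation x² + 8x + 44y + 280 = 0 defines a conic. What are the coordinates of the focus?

Only x is squared. Complete the square in x: (x + 4)² = -44(y + 6).
Vertex (-4, -6); 4p = -44 so p = -11. Opens down.
Focus is p units from the vertex along the axis: (h, k + p).

(-4, -17)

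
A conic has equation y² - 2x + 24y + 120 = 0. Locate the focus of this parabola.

Only y is squared. Complete the square in y: (y + 12)² = 2(x + 12).
Vertex (-12, -12); 4p = 2 so p = 1/2. Opens right.
Focus is p units from the vertex along the axis: (h + p, k).

(-23/2, -12)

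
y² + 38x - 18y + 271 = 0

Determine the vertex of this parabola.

(-5, 9)

Only y is squared. Complete the square in y: (y - 9)² = -38(x + 5).
Vertex (-5, 9); 4p = -38 so p = -19/2. Opens left.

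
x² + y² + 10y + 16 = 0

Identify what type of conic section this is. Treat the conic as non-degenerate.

circle

No xy term. Coefficients of x² and y² are A = 1, C = 1.
A = C (same sign) ⇒ circle.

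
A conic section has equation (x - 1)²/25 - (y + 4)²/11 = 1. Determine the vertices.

Center (1, -4). The positive term is the x-term, so the transverse axis is horizontal; a² = 25, b² = 11.
a = 5. Vertices at (h ± a, k).

(-4, -4) and (6, -4)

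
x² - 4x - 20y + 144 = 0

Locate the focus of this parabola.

Only x is squared. Complete the square in x: (x - 2)² = 20(y - 7).
Vertex (2, 7); 4p = 20 so p = 5. Opens up.
Focus is p units from the vertex along the axis: (h, k + p).

(2, 12)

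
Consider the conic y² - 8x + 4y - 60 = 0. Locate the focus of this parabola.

(-6, -2)

Only y is squared. Complete the square in y: (y + 2)² = 8(x + 8).
Vertex (-8, -2); 4p = 8 so p = 2. Opens right.
Focus is p units from the vertex along the axis: (h + p, k).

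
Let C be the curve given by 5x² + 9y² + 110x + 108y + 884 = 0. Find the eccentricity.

e = 2/3

Group: 5(x² + 22x) + 9(y² + 12y) = -884
Complete the square in x and y: 5(x + 11)² + 9(y + 6)² = -884 + 605 + 324 = 45
Dividing both sides by 45: (x + 11)²/9 + (y + 6)²/5 = 1
Ellipse, center (-11, -6), major axis horizontal; a² = 9, b² = 5.
c² = a² - b² = 4, so c = 2.
e = c/a = 2/3.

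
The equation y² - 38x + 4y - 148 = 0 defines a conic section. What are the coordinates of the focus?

(11/2, -2)

Only y is squared. Complete the square in y: (y + 2)² = 38(x + 4).
Vertex (-4, -2); 4p = 38 so p = 19/2. Opens right.
Focus is p units from the vertex along the axis: (h + p, k).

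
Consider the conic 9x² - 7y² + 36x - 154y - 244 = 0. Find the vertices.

Group the x- and y-terms: 9(x² + 4x) -7(y² + 22y) = 244
Completing the square gives 9(x + 2)² -7(y + 11)² = 244 + 36 - 847 = -567.
Dividing both sides by -567: (y + 11)²/81 - (x + 2)²/63 = 1
Hyperbola, center (-2, -11), transverse axis vertical; a² = 81, b² = 63.
a = 9. Vertices at (h, k ± a).

(-2, -20) and (-2, -2)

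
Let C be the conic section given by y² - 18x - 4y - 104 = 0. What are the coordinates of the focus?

Only y is squared. Complete the square in y: (y - 2)² = 18(x + 6).
Vertex (-6, 2); 4p = 18 so p = 9/2. Opens right.
Focus is p units from the vertex along the axis: (h + p, k).

(-3/2, 2)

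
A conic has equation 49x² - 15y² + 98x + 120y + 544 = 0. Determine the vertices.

(-1, -3) and (-1, 11)

Collect terms: 49(x² + 2x) -15(y² - 8y) = -544
Complete the square: 49(x + 1)² -15(y - 4)² = -544 + 49 - 240 = -735
Divide by -735: (y - 4)²/49 - (x + 1)²/15 = 1
Hyperbola, center (-1, 4), transverse axis vertical; a² = 49, b² = 15.
a = 7. Vertices at (h, k ± a).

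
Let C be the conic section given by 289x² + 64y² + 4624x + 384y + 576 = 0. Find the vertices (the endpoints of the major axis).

(-8, -20) and (-8, 14)

Rearranging, 289(x² + 16x) + 64(y² + 6y) = -576.
289(x + 8)² + 64(y + 3)² = -576 + 18496 + 576 = 18496
Dividing both sides by 18496: (x + 8)²/64 + (y + 3)²/289 = 1
Ellipse, center (-8, -3), major axis vertical; a² = 289, b² = 64.
a = 17. Vertices at (h, k ± a).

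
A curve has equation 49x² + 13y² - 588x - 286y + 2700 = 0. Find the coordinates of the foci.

(6, 5) and (6, 17)

49(x² - 12x) + 13(y² - 22y) = -2700
Complete the square in x and y: 49(x - 6)² + 13(y - 11)² = -2700 + 1764 + 1573 = 637
Dividing both sides by 637: (x - 6)²/13 + (y - 11)²/49 = 1
Ellipse, center (6, 11), major axis vertical; a² = 49, b² = 13.
c² = a² - b² = 49 - 13 = 36, so c = 6.
Foci lie on the vertical axis through the center: (h, k ± c).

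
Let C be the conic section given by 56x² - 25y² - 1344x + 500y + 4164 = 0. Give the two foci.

Collect terms: 56(x² - 24x) -25(y² - 20y) = -4164
56(x - 12)² -25(y - 10)² = -4164 + 8064 - 2500 = 1400
Dividing both sides by 1400: (x - 12)²/25 - (y - 10)²/56 = 1
Hyperbola, center (12, 10), transverse axis horizontal; a² = 25, b² = 56.
c² = a² + b² = 25 + 56 = 81, so c = 9.
Foci lie on the horizontal axis through the center: (h ± c, k).

(3, 10) and (21, 10)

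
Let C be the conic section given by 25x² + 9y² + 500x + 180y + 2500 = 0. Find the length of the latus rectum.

36/5

Rearranging, 25(x² + 20x) + 9(y² + 20y) = -2500.
25(x + 10)² + 9(y + 10)² = -2500 + 2500 + 900 = 900
Divide through by 900 to get (x + 10)²/36 + (y + 10)²/100 = 1.
Ellipse, center (-10, -10), major axis vertical; a² = 100, b² = 36.
Latus rectum length = 2b²/a = 2·36/10 = 36/5.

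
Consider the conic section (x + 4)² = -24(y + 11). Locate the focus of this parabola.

Vertex (-4, -11); 4p = -24 so p = -6. Opens down.
Focus is p units from the vertex along the axis: (h, k + p).

(-4, -17)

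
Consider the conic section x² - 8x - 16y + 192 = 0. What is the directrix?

Only x is squared. Complete the square in x: (x - 4)² = 16(y - 11).
Vertex (4, 11); 4p = 16 so p = 4. Opens up.
Directrix is the horizontal line y = k − p = 11 − (4) = 7.

y = 7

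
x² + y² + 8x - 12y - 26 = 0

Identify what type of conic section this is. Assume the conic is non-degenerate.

circle

No xy term. Coefficients of x² and y² are A = 1, C = 1.
A = C (same sign) ⇒ circle.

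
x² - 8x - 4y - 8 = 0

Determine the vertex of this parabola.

Only x is squared. Complete the square in x: (x - 4)² = 4(y + 6).
Vertex (4, -6); 4p = 4 so p = 1. Opens up.

(4, -6)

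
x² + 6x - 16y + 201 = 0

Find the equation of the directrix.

y = 8

Only x is squared. Complete the square in x: (x + 3)² = 16(y - 12).
Vertex (-3, 12); 4p = 16 so p = 4. Opens up.
Directrix is the horizontal line y = k − p = 12 − (4) = 8.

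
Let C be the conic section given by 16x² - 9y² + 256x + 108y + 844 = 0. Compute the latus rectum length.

Group: 16(x² + 16x) -9(y² - 12y) = -844
Completing the square gives 16(x + 8)² -9(y - 6)² = -844 + 1024 - 324 = -144.
Divide through by -144 to get (y - 6)²/16 - (x + 8)²/9 = 1.
Hyperbola, center (-8, 6), transverse axis vertical; a² = 16, b² = 9.
Latus rectum length = 2b²/a = 2·9/4 = 9/2.

9/2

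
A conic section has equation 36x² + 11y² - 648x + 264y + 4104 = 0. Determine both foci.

Collect terms: 36(x² - 18x) + 11(y² + 24y) = -4104
Completing the square gives 36(x - 9)² + 11(y + 12)² = -4104 + 2916 + 1584 = 396.
Divide through by 396 to get (x - 9)²/11 + (y + 12)²/36 = 1.
Ellipse, center (9, -12), major axis vertical; a² = 36, b² = 11.
c² = a² - b² = 36 - 11 = 25, so c = 5.
Foci lie on the vertical axis through the center: (h, k ± c).

(9, -17) and (9, -7)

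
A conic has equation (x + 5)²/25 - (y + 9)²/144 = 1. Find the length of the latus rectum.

288/5

Center (-5, -9). The positive term is the x-term, so the transverse axis is horizontal; a² = 25, b² = 144.
Latus rectum length = 2b²/a = 2·144/5 = 288/5.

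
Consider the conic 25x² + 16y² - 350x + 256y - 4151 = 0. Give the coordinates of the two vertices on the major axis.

Collect terms: 25(x² - 14x) + 16(y² + 16y) = 4151
25(x - 7)² + 16(y + 8)² = 4151 + 1225 + 1024 = 6400
Dividing both sides by 6400: (x - 7)²/256 + (y + 8)²/400 = 1
Ellipse, center (7, -8), major axis vertical; a² = 400, b² = 256.
a = 20. Vertices at (h, k ± a).

(7, -28) and (7, 12)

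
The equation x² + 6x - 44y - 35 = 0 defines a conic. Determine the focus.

(-3, 10)

Only x is squared. Complete the square in x: (x + 3)² = 44(y + 1).
Vertex (-3, -1); 4p = 44 so p = 11. Opens up.
Focus is p units from the vertex along the axis: (h, k + p).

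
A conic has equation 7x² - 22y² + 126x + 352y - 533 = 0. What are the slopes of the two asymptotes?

Group the x- and y-terms: 7(x² + 18x) -22(y² - 16y) = 533
Complete the square: 7(x + 9)² -22(y - 8)² = 533 + 567 - 1408 = -308
Divide by -308: (y - 8)²/14 - (x + 9)²/44 = 1
Hyperbola, center (-9, 8), transverse axis vertical; a² = 14, b² = 44.
For a vertical hyperbola the asymptotes have slope ±a/b.
Here that is ±√14/2√11 = ±√154/22.

√154/22 and -√154/22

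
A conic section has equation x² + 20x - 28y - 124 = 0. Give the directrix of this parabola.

Only x is squared. Complete the square in x: (x + 10)² = 28(y + 8).
Vertex (-10, -8); 4p = 28 so p = 7. Opens up.
Directrix is the horizontal line y = k − p = -8 − (7) = -15.

y = -15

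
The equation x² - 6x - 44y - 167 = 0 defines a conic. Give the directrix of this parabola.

y = -15

Only x is squared. Complete the square in x: (x - 3)² = 44(y + 4).
Vertex (3, -4); 4p = 44 so p = 11. Opens up.
Directrix is the horizontal line y = k − p = -4 − (11) = -15.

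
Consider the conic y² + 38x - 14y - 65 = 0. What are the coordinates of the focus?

(-13/2, 7)

Only y is squared. Complete the square in y: (y - 7)² = -38(x - 3).
Vertex (3, 7); 4p = -38 so p = -19/2. Opens left.
Focus is p units from the vertex along the axis: (h + p, k).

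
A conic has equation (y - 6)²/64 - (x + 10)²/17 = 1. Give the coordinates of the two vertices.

(-10, -2) and (-10, 14)

Center (-10, 6). The positive term is the y-term, so the transverse axis is vertical; a² = 64, b² = 17.
a = 8. Vertices at (h, k ± a).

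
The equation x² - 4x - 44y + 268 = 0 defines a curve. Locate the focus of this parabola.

(2, 17)

Only x is squared. Complete the square in x: (x - 2)² = 44(y - 6).
Vertex (2, 6); 4p = 44 so p = 11. Opens up.
Focus is p units from the vertex along the axis: (h, k + p).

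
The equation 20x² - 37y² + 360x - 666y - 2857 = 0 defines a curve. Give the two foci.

(-9 - √114, -9) and (-9 + √114, -9)

Rearranging, 20(x² + 18x) -37(y² + 18y) = 2857.
Completing the square gives 20(x + 9)² -37(y + 9)² = 2857 + 1620 - 2997 = 1480.
Divide through by 1480 to get (x + 9)²/74 - (y + 9)²/40 = 1.
Hyperbola, center (-9, -9), transverse axis horizontal; a² = 74, b² = 40.
c² = a² + b² = 74 + 40 = 114, so c = √114.
Foci lie on the horizontal axis through the center: (h ± c, k).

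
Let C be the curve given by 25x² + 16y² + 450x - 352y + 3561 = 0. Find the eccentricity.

Rearranging, 25(x² + 18x) + 16(y² - 22y) = -3561.
Complete the square in x and y: 25(x + 9)² + 16(y - 11)² = -3561 + 2025 + 1936 = 400
Divide through by 400 to get (x + 9)²/16 + (y - 11)²/25 = 1.
Ellipse, center (-9, 11), major axis vertical; a² = 25, b² = 16.
c² = a² - b² = 9, so c = 3.
e = c/a = 3/5.

e = 3/5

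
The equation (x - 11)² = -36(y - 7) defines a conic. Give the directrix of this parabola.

y = 16

Vertex (11, 7); 4p = -36 so p = -9. Opens down.
Directrix is the horizontal line y = k − p = 7 − (-9) = 16.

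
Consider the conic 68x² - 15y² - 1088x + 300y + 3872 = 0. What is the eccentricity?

e = √1411/34

Group the x- and y-terms: 68(x² - 16x) -15(y² - 20y) = -3872
Complete the square in x and y: 68(x - 8)² -15(y - 10)² = -3872 + 4352 - 1500 = -1020
Dividing both sides by -1020: (y - 10)²/68 - (x - 8)²/15 = 1
Hyperbola, center (8, 10), transverse axis vertical; a² = 68, b² = 15.
c² = a² + b² = 83, so c = √83.
e = c/a = √83/2√17 = √1411/34.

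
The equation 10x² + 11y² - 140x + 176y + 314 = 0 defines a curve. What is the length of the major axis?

Rearranging, 10(x² - 14x) + 11(y² + 16y) = -314.
Complete the square in x and y: 10(x - 7)² + 11(y + 8)² = -314 + 490 + 704 = 880
Divide through by 880 to get (x - 7)²/88 + (y + 8)²/80 = 1.
Ellipse, center (7, -8), major axis horizontal; a² = 88, b² = 80.
a² = 88 so a = 2√22; the major axis has length 2a = 4√22.

4√22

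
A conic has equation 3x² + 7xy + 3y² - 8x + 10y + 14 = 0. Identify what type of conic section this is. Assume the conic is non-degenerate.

hyperbola

A = 3, B = 7, C = 3.
Discriminant B² − 4AC = 7² − 4·3·3 = 13.
B² − 4AC > 0 ⇒ hyperbola.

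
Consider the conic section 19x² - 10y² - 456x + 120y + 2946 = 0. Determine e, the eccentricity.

e = √551/19

19(x² - 24x) -10(y² - 12y) = -2946
Complete the square in x and y: 19(x - 12)² -10(y - 6)² = -2946 + 2736 - 360 = -570
Divide through by -570 to get (y - 6)²/57 - (x - 12)²/30 = 1.
Hyperbola, center (12, 6), transverse axis vertical; a² = 57, b² = 30.
c² = a² + b² = 87, so c = √87.
e = c/a = √87/√57 = √551/19.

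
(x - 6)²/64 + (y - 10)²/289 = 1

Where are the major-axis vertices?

Center (6, 10). The larger denominator 289 sits under the y-term, so the major axis is vertical; a² = 289, b² = 64.
a = 17. Vertices at (h, k ± a).

(6, -7) and (6, 27)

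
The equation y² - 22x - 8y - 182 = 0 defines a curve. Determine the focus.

Only y is squared. Complete the square in y: (y - 4)² = 22(x + 9).
Vertex (-9, 4); 4p = 22 so p = 11/2. Opens right.
Focus is p units from the vertex along the axis: (h + p, k).

(-7/2, 4)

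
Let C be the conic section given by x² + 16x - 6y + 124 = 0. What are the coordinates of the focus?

Only x is squared. Complete the square in x: (x + 8)² = 6(y - 10).
Vertex (-8, 10); 4p = 6 so p = 3/2. Opens up.
Focus is p units from the vertex along the axis: (h, k + p).

(-8, 23/2)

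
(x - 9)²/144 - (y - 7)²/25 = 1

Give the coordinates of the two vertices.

Center (9, 7). The positive term is the x-term, so the transverse axis is horizontal; a² = 144, b² = 25.
a = 12. Vertices at (h ± a, k).

(-3, 7) and (21, 7)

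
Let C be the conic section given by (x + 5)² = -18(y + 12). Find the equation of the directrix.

y = -15/2

Vertex (-5, -12); 4p = -18 so p = -9/2. Opens down.
Directrix is the horizontal line y = k − p = -12 − (-9/2) = -15/2.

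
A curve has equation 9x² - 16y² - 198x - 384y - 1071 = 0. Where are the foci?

(11, -17) and (11, -7)

Collect terms: 9(x² - 22x) -16(y² + 24y) = 1071
Complete the square in x and y: 9(x - 11)² -16(y + 12)² = 1071 + 1089 - 2304 = -144
Divide through by -144 to get (y + 12)²/9 - (x - 11)²/16 = 1.
Hyperbola, center (11, -12), transverse axis vertical; a² = 9, b² = 16.
c² = a² + b² = 9 + 16 = 25, so c = 5.
Foci lie on the vertical axis through the center: (h, k ± c).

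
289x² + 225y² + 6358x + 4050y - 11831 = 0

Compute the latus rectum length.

450/17

Group the x- and y-terms: 289(x² + 22x) + 225(y² + 18y) = 11831
Complete the square in x and y: 289(x + 11)² + 225(y + 9)² = 11831 + 34969 + 18225 = 65025
Divide through by 65025 to get (x + 11)²/225 + (y + 9)²/289 = 1.
Ellipse, center (-11, -9), major axis vertical; a² = 289, b² = 225.
Latus rectum length = 2b²/a = 2·225/17 = 450/17.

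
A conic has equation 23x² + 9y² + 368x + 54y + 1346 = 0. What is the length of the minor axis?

6

Group: 23(x² + 16x) + 9(y² + 6y) = -1346
Completing the square gives 23(x + 8)² + 9(y + 3)² = -1346 + 1472 + 81 = 207.
Dividing both sides by 207: (x + 8)²/9 + (y + 3)²/23 = 1
Ellipse, center (-8, -3), major axis vertical; a² = 23, b² = 9.
b² = 9 so b = 3; the minor axis has length 2b = 6.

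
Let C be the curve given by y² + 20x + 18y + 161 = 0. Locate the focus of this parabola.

(-9, -9)

Only y is squared. Complete the square in y: (y + 9)² = -20(x + 4).
Vertex (-4, -9); 4p = -20 so p = -5. Opens left.
Focus is p units from the vertex along the axis: (h + p, k).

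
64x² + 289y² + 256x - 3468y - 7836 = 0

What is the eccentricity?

64(x² + 4x) + 289(y² - 12y) = 7836
Complete the square: 64(x + 2)² + 289(y - 6)² = 7836 + 256 + 10404 = 18496
Divide through by 18496 to get (x + 2)²/289 + (y - 6)²/64 = 1.
Ellipse, center (-2, 6), major axis horizontal; a² = 289, b² = 64.
c² = a² - b² = 225, so c = 15.
e = c/a = 15/17.

e = 15/17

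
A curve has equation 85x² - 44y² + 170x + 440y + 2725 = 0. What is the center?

(-1, 5)

Group: 85(x² + 2x) -44(y² - 10y) = -2725
Complete the square in x and y: 85(x + 1)² -44(y - 5)² = -2725 + 85 - 1100 = -3740
Divide by -3740: (y - 5)²/85 - (x + 1)²/44 = 1
Hyperbola with center (-1, 5).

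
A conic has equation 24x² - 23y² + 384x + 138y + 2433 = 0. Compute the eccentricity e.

24(x² + 16x) -23(y² - 6y) = -2433
Completing the square gives 24(x + 8)² -23(y - 3)² = -2433 + 1536 - 207 = -1104.
Dividing both sides by -1104: (y - 3)²/48 - (x + 8)²/46 = 1
Hyperbola, center (-8, 3), transverse axis vertical; a² = 48, b² = 46.
c² = a² + b² = 94, so c = √94.
e = c/a = √94/4√3 = √282/12.

e = √282/12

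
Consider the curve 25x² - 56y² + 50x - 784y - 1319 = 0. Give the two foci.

Group the x- and y-terms: 25(x² + 2x) -56(y² + 14y) = 1319
25(x + 1)² -56(y + 7)² = 1319 + 25 - 2744 = -1400
Divide through by -1400 to get (y + 7)²/25 - (x + 1)²/56 = 1.
Hyperbola, center (-1, -7), transverse axis vertical; a² = 25, b² = 56.
c² = a² + b² = 25 + 56 = 81, so c = 9.
Foci lie on the vertical axis through the center: (h, k ± c).

(-1, -16) and (-1, 2)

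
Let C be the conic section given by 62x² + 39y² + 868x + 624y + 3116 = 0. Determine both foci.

(-7, -8 - √23) and (-7, -8 + √23)

Collect terms: 62(x² + 14x) + 39(y² + 16y) = -3116
Complete the square in x and y: 62(x + 7)² + 39(y + 8)² = -3116 + 3038 + 2496 = 2418
Divide through by 2418 to get (x + 7)²/39 + (y + 8)²/62 = 1.
Ellipse, center (-7, -8), major axis vertical; a² = 62, b² = 39.
c² = a² - b² = 62 - 39 = 23, so c = √23.
Foci lie on the vertical axis through the center: (h, k ± c).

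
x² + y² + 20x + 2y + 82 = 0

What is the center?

(x² + 20x) + (y² + 2y) = -82
Completing the square gives (x + 10)² + (y + 1)² = -82 + 100 + 1 = 19.
So (x + 10)² + (y + 1)² = 19.
Circle centered at (-10, -1) with r² = 19.

(-10, -1)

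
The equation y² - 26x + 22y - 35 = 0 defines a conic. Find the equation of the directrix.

x = -25/2

Only y is squared. Complete the square in y: (y + 11)² = 26(x + 6).
Vertex (-6, -11); 4p = 26 so p = 13/2. Opens right.
Directrix is the vertical line x = h − p = -6 − (13/2) = -25/2.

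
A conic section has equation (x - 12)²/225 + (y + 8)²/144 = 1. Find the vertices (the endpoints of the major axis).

Center (12, -8). The larger denominator 225 sits under the x-term, so the major axis is horizontal; a² = 225, b² = 144.
a = 15. Vertices at (h ± a, k).

(-3, -8) and (27, -8)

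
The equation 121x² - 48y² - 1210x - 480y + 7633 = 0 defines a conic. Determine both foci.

(5, -18) and (5, 8)

Group: 121(x² - 10x) -48(y² + 10y) = -7633
Complete the square: 121(x - 5)² -48(y + 5)² = -7633 + 3025 - 1200 = -5808
Dividing both sides by -5808: (y + 5)²/121 - (x - 5)²/48 = 1
Hyperbola, center (5, -5), transverse axis vertical; a² = 121, b² = 48.
c² = a² + b² = 121 + 48 = 169, so c = 13.
Foci lie on the vertical axis through the center: (h, k ± c).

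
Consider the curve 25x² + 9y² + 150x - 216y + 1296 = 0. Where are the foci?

Group: 25(x² + 6x) + 9(y² - 24y) = -1296
Complete the square in x and y: 25(x + 3)² + 9(y - 12)² = -1296 + 225 + 1296 = 225
Divide through by 225 to get (x + 3)²/9 + (y - 12)²/25 = 1.
Ellipse, center (-3, 12), major axis vertical; a² = 25, b² = 9.
c² = a² - b² = 25 - 9 = 16, so c = 4.
Foci lie on the vertical axis through the center: (h, k ± c).

(-3, 8) and (-3, 16)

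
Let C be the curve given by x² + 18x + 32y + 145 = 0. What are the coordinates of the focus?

(-9, -10)

Only x is squared. Complete the square in x: (x + 9)² = -32(y + 2).
Vertex (-9, -2); 4p = -32 so p = -8. Opens down.
Focus is p units from the vertex along the axis: (h, k + p).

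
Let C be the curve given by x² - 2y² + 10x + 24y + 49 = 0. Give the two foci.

Rearranging, (x² + 10x) -2(y² - 12y) = -49.
Complete the square in x and y: (x + 5)² -2(y - 6)² = -49 + 25 - 72 = -96
Dividing both sides by -96: (y - 6)²/48 - (x + 5)²/96 = 1
Hyperbola, center (-5, 6), transverse axis vertical; a² = 48, b² = 96.
c² = a² + b² = 48 + 96 = 144, so c = 12.
Foci lie on the vertical axis through the center: (h, k ± c).

(-5, -6) and (-5, 18)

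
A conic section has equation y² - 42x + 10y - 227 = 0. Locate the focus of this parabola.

(9/2, -5)

Only y is squared. Complete the square in y: (y + 5)² = 42(x + 6).
Vertex (-6, -5); 4p = 42 so p = 21/2. Opens right.
Focus is p units from the vertex along the axis: (h + p, k).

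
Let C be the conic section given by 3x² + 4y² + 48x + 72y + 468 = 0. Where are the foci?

(-10, -9) and (-6, -9)

Group the x- and y-terms: 3(x² + 16x) + 4(y² + 18y) = -468
Completing the square gives 3(x + 8)² + 4(y + 9)² = -468 + 192 + 324 = 48.
Divide by 48: (x + 8)²/16 + (y + 9)²/12 = 1
Ellipse, center (-8, -9), major axis horizontal; a² = 16, b² = 12.
c² = a² - b² = 16 - 12 = 4, so c = 2.
Foci lie on the horizontal axis through the center: (h ± c, k).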